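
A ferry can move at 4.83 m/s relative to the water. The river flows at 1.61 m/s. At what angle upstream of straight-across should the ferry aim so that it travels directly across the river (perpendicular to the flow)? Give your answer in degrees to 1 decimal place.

19.5°

To cancel the current, the upstream component of the ferry's velocity must equal the flow: 4.83 sin θ = 1.61.
sin θ = 1.61 / 4.83 = 0.3333.
θ = arcsin(0.3333) = 19.471°.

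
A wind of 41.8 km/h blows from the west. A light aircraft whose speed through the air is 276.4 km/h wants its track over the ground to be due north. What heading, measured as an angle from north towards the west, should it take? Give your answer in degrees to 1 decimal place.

8.7°

The wind pushes perpendicular to the desired track; the heading must have a component into the wind equal to 41.8 km/h: 276.4 sin θ = 41.8.
sin θ = 0.1512, so θ = 8.698°.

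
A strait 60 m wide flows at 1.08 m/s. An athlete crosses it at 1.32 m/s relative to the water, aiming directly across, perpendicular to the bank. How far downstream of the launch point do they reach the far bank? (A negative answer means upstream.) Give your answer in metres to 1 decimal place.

49.1 m

Perpendicular speed = 1.320 m/s; crossing time = 60 / 1.320 = 45.455 s.
Net downstream speed = 1.080 m/s.
Drift = 1.080 × 45.455 = 49.091 m (downstream).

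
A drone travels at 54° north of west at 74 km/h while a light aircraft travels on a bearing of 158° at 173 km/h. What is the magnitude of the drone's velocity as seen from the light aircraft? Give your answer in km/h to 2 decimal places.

Taking east as x and north as y: drone velocity = (-43.496, 59.867) km/h; light aircraft velocity = (64.807, -160.403) km/h.
Velocity of drone relative to light aircraft = (-43.496, 59.867) − (64.807, -160.403) = (-108.303, 220.270) km/h.
Magnitude = |(-108.303, 220.270)| = 245.456 km/h.

245.46 km/h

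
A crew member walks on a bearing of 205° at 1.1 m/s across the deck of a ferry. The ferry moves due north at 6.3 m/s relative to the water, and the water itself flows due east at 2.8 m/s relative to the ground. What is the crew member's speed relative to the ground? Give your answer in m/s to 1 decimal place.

5.8 m/s

In east/north components (m/s): crew member relative to ferry = (-0.465, -0.997); ferry relative to water = (0.000, 6.300); water relative to ground = (2.800, 0.000).
Sum = (2.335, 5.303) m/s.
Speed = |(2.335, 5.303)| = 5.794 m/s.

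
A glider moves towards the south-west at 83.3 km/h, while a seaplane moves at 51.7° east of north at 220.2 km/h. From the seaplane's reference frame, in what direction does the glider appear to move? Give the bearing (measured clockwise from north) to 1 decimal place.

229.9°

Taking east as x and north as y: glider velocity = (-58.902, -58.902) km/h; seaplane velocity = (172.808, 136.475) km/h.
Velocity of glider relative to seaplane = (-58.902, -58.902) − (172.808, 136.475) = (-231.710, -195.377) km/h.
Bearing = atan2(-231.71, -195.38) = 229.86° clockwise from north.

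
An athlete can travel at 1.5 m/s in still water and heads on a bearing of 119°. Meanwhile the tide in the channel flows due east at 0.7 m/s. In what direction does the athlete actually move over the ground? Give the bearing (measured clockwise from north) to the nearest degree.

Taking east as x and north as y: velocity relative to the water = (1.312, -0.727) m/s; the water relative to ground = (0.700, 0.000) m/s.
Velocity relative to ground = (1.312, -0.727) + (0.700, 0.000) = (2.012, -0.727) m/s.
Bearing = atan2(2.01, -0.73) = 109.87° clockwise from north.

110°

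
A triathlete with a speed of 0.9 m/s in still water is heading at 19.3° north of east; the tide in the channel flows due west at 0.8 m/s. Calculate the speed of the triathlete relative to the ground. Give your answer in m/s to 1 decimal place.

0.3 m/s

Taking east as x and north as y: velocity relative to the water = (0.849, 0.297) m/s; the water relative to ground = (-0.800, 0.000) m/s.
Velocity relative to ground = (0.849, 0.297) + (-0.800, 0.000) = (0.049, 0.297) m/s.
Speed = |(0.049, 0.297)| = 0.302 m/s.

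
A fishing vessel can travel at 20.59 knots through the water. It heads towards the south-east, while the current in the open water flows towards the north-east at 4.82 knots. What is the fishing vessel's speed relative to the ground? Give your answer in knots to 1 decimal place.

21.1 knots

Taking east as x and north as y: velocity relative to the water = (14.559, -14.559) knots; the water relative to ground = (3.408, 3.408) knots.
Velocity relative to ground = (14.559, -14.559) + (3.408, 3.408) = (17.968, -11.151) knots.
Speed = |(17.968, -11.151)| = 21.147 knots.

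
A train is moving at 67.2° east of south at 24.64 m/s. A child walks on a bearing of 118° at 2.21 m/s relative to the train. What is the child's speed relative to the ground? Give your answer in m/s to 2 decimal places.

26.84 m/s

Taking east as x and north as y: train velocity = (22.715, -9.548) m/s; child velocity relative to train = (1.951, -1.038) m/s.
Velocity relative to ground = (22.715, -9.548) + (1.951, -1.038) = (24.666, -10.586) m/s.
Speed = |(24.666, -10.586)| = 26.842 m/s.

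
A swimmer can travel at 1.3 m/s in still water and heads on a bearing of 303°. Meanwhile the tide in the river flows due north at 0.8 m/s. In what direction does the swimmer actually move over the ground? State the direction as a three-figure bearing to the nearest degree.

Taking east as x and north as y: velocity relative to the water = (-1.090, 0.708) m/s; the water relative to ground = (0.000, 0.800) m/s.
Velocity relative to ground = (-1.090, 0.708) + (0.000, 0.800) = (-1.090, 1.508) m/s.
Bearing = atan2(-1.09, 1.51) = 324.13° clockwise from north.

324°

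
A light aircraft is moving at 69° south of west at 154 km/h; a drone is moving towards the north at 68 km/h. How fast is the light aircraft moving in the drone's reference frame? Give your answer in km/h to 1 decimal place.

218.8 km/h

Taking east as x and north as y: light aircraft velocity = (-55.189, -143.771) km/h; drone velocity = (0.000, 68.000) km/h.
Velocity of light aircraft relative to drone = (-55.189, -143.771) − (0.000, 68.000) = (-55.189, -211.771) km/h.
Magnitude = |(-55.189, -211.771)| = 218.844 km/h.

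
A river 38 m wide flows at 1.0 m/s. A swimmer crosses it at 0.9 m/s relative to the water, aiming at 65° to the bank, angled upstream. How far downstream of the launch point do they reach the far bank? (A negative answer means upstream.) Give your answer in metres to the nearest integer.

Perpendicular speed = 0.816 m/s; crossing time = 38 / 0.816 = 46.587 s.
Net downstream speed = 0.620 m/s.
Drift = 0.620 × 46.587 = 28.867 m (downstream).

29 m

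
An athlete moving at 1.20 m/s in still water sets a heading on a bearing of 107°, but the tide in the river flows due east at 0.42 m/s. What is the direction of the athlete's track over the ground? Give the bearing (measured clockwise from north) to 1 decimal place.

102.6°

Taking east as x and north as y: velocity relative to the water = (1.148, -0.351) m/s; the water relative to ground = (0.420, 0.000) m/s.
Velocity relative to ground = (1.148, -0.351) + (0.420, 0.000) = (1.568, -0.351) m/s.
Bearing = atan2(1.57, -0.35) = 102.62° clockwise from north.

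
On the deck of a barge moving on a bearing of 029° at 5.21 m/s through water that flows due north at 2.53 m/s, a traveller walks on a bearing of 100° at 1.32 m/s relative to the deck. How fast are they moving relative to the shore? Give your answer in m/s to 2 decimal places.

In east/north components (m/s): traveller relative to barge = (1.300, -0.229); barge relative to water = (2.526, 4.557); water relative to ground = (0.000, 2.530).
Sum = (3.826, 6.858) m/s.
Speed = |(3.826, 6.858)| = 7.853 m/s.

7.85 m/s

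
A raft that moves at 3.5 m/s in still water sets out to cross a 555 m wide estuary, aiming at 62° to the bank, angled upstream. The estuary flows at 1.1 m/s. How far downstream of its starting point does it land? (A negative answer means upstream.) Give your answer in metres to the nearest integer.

Perpendicular speed = 3.090 m/s; crossing time = 555 / 3.090 = 179.593 s.
Net downstream speed = -0.543 m/s.
Drift = -0.543 × 179.593 = -97.546 m (upstream).

-98 m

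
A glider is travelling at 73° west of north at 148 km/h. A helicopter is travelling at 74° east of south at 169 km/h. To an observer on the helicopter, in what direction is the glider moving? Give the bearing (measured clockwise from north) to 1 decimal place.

286.5°

Taking east as x and north as y: glider velocity = (-141.533, 43.271) km/h; helicopter velocity = (162.453, -46.583) km/h.
Velocity of glider relative to helicopter = (-141.533, 43.271) − (162.453, -46.583) = (-303.986, 89.854) km/h.
Bearing = atan2(-303.99, 89.85) = 286.47° clockwise from north.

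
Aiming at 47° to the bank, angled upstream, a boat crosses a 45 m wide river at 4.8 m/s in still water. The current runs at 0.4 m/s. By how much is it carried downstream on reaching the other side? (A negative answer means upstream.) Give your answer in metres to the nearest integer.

Perpendicular speed = 3.510 m/s; crossing time = 45 / 3.510 = 12.819 s.
Net downstream speed = -2.874 m/s.
Drift = -2.874 × 12.819 = -36.836 m (upstream).

-37 m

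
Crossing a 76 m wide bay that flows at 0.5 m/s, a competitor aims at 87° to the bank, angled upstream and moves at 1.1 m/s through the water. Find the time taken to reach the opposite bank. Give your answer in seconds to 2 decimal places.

The component of the competitor's velocity perpendicular to the bank is 1.1 × sin 87° = 1.098 m/s.
The flow acts along the bank and has no component across it.
Time = 76 / 1.098 = 69.186 s.

69.19 s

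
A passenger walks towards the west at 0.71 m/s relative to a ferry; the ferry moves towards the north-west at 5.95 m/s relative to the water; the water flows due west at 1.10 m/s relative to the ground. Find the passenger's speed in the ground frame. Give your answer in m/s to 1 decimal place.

7.3 m/s

In east/north components (m/s): passenger relative to ferry = (-0.710, 0.000); ferry relative to water = (-4.207, 4.207); water relative to ground = (-1.100, 0.000).
Sum = (-6.017, 4.207) m/s.
Speed = |(-6.017, 4.207)| = 7.342 m/s.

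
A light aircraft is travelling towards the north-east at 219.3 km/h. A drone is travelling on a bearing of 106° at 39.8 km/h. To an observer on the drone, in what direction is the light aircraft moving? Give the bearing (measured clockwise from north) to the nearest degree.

035°

Taking east as x and north as y: light aircraft velocity = (155.069, 155.069) km/h; drone velocity = (38.258, -10.970) km/h.
Velocity of light aircraft relative to drone = (155.069, 155.069) − (38.258, -10.970) = (116.810, 166.039) km/h.
Bearing = atan2(116.81, 166.04) = 35.13° clockwise from north.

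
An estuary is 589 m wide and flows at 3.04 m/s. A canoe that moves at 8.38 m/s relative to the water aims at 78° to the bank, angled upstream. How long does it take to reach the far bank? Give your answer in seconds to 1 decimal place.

The component of the canoe's velocity perpendicular to the bank is 8.38 × sin 78° = 8.197 m/s.
The current is parallel to the bank, so it does not affect the crossing time.
Time = 589 / 8.197 = 71.857 s.

71.9 s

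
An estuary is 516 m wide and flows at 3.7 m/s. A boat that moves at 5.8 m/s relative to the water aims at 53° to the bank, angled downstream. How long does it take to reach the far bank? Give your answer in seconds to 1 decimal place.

The component of the boat's velocity perpendicular to the bank is 5.8 × sin 53° = 4.632 m/s.
Only the cross-stream component determines the crossing time; the current contributes nothing perpendicular to the bank.
Time = 516 / 4.632 = 111.397 s.

111.4 s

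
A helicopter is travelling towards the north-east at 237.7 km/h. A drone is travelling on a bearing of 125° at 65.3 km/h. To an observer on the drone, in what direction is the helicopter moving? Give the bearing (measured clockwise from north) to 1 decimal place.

Taking east as x and north as y: helicopter velocity = (168.079, 168.079) km/h; drone velocity = (53.491, -37.455) km/h.
Velocity of helicopter relative to drone = (168.079, 168.079) − (53.491, -37.455) = (114.589, 205.534) km/h.
Bearing = atan2(114.59, 205.53) = 29.14° clockwise from north.

029.1°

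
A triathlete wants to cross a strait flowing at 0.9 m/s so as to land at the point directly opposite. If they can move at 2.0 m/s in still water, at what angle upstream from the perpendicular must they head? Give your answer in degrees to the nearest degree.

To cancel the current, the upstream component of the triathlete's velocity must equal the flow: 2.0 sin θ = 0.9.
sin θ = 0.9 / 2.0 = 0.4500.
θ = arcsin(0.4500) = 26.744°.

27°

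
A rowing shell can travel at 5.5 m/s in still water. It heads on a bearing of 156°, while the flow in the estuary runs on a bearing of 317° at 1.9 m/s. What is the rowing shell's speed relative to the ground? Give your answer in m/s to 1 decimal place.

Taking east as x and north as y: velocity relative to the water = (2.237, -5.025) m/s; the water relative to ground = (-1.296, 1.390) m/s.
Velocity relative to ground = (2.237, -5.025) + (-1.296, 1.390) = (0.941, -3.635) m/s.
Speed = |(0.941, -3.635)| = 3.755 m/s.

3.8 m/s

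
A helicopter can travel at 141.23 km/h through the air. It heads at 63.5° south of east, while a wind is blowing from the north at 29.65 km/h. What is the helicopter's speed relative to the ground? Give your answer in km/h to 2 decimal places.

168.29 km/h

Taking east as x and north as y: velocity relative to the air = (63.017, -126.392) km/h; the air relative to ground = (0.000, -29.650) km/h.
Velocity relative to ground = (63.017, -126.392) + (0.000, -29.650) = (63.017, -156.042) km/h.
Speed = |(63.017, -156.042)| = 168.286 km/h.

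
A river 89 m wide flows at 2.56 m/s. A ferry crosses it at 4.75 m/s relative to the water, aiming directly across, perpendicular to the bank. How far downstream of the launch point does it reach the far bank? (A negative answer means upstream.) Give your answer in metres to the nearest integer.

48 m

Perpendicular speed = 4.750 m/s; crossing time = 89 / 4.750 = 18.737 s.
Net downstream speed = 2.560 m/s.
Drift = 2.560 × 18.737 = 47.966 m (downstream).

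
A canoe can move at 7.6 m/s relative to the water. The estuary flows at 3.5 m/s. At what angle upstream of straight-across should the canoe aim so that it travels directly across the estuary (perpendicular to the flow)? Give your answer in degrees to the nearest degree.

27°

To cancel the current, the upstream component of the canoe's velocity must equal the flow: 7.6 sin θ = 3.5.
sin θ = 3.5 / 7.6 = 0.4605.
θ = arcsin(0.4605) = 27.421°.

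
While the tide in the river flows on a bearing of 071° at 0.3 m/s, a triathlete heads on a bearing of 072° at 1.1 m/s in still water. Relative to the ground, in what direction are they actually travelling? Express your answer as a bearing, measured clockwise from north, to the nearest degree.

Taking east as x and north as y: velocity relative to the water = (1.046, 0.340) m/s; the water relative to ground = (0.284, 0.098) m/s.
Velocity relative to ground = (1.046, 0.340) + (0.284, 0.098) = (1.330, 0.438) m/s.
Bearing = atan2(1.33, 0.44) = 71.79° clockwise from north.

072°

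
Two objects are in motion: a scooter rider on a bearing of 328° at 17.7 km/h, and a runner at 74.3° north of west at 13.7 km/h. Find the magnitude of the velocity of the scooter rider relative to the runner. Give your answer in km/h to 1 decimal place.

6.0 km/h

Taking east as x and north as y: scooter rider velocity = (-9.380, 15.010) km/h; runner velocity = (-3.707, 13.189) km/h.
Velocity of scooter rider relative to runner = (-9.380, 15.010) − (-3.707, 13.189) = (-5.672, 1.822) km/h.
Magnitude = |(-5.672, 1.822)| = 5.958 km/h.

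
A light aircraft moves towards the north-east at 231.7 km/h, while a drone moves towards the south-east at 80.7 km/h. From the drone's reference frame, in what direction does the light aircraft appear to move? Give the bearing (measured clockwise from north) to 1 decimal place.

025.8°

Taking east as x and north as y: light aircraft velocity = (163.837, 163.837) km/h; drone velocity = (57.064, -57.064) km/h.
Velocity of light aircraft relative to drone = (163.837, 163.837) − (57.064, -57.064) = (106.773, 220.900) km/h.
Bearing = atan2(106.77, 220.90) = 25.80° clockwise from north.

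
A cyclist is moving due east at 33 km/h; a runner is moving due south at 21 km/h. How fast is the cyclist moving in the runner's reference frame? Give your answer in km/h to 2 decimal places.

39.12 km/h

Taking east as x and north as y: cyclist velocity = (33.000, 0.000) km/h; runner velocity = (0.000, -21.000) km/h.
Velocity of cyclist relative to runner = (33.000, 0.000) − (0.000, -21.000) = (33.000, 21.000) km/h.
Magnitude = |(33.000, 21.000)| = 39.115 km/h.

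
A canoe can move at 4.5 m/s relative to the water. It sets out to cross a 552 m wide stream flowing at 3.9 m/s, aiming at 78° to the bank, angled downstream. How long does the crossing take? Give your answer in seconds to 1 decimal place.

The component of the canoe's velocity perpendicular to the bank is 4.5 × sin 78° = 4.402 m/s.
Only the cross-stream component determines the crossing time; the current contributes nothing perpendicular to the bank.
Time = 552 / 4.402 = 125.407 s.

125.4 s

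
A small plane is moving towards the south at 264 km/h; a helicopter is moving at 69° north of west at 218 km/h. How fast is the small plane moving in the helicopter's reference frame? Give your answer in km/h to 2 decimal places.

Taking east as x and north as y: small plane velocity = (0.000, -264.000) km/h; helicopter velocity = (-78.124, 203.521) km/h.
Velocity of small plane relative to helicopter = (0.000, -264.000) − (-78.124, 203.521) = (78.124, -467.521) km/h.
Magnitude = |(78.124, -467.521)| = 474.003 km/h.

474.00 km/h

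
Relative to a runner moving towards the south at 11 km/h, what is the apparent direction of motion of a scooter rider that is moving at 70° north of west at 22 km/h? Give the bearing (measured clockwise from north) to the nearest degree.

Taking east as x and north as y: scooter rider velocity = (-7.524, 20.673) km/h; runner velocity = (0.000, -11.000) km/h.
Velocity of scooter rider relative to runner = (-7.524, 20.673) − (0.000, -11.000) = (-7.524, 31.673) km/h.
Bearing = atan2(-7.52, 31.67) = 346.64° clockwise from north.

347°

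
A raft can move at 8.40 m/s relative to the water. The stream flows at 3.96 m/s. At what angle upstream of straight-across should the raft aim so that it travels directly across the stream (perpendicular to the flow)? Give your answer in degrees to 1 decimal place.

28.1°

To cancel the current, the upstream component of the raft's velocity must equal the flow: 8.40 sin θ = 3.96.
sin θ = 3.96 / 8.40 = 0.4714.
θ = arcsin(0.4714) = 28.127°.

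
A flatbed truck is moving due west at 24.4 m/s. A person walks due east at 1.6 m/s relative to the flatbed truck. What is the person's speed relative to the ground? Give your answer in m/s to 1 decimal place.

22.8 m/s

Taking east as x and north as y: flatbed truck velocity = (-24.400, 0.000) m/s; person velocity relative to flatbed truck = (1.600, 0.000) m/s.
Velocity relative to ground = (-24.400, 0.000) + (1.600, 0.000) = (-22.800, 0.000) m/s.
Speed = |(-22.800, 0.000)| = 22.800 m/s.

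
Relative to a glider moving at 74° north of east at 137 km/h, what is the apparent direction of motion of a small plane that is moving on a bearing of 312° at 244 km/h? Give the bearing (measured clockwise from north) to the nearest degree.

Taking east as x and north as y: small plane velocity = (-181.327, 163.268) km/h; glider velocity = (37.762, 131.693) km/h.
Velocity of small plane relative to glider = (-181.327, 163.268) − (37.762, 131.693) = (-219.090, 31.575) km/h.
Bearing = atan2(-219.09, 31.58) = 278.20° clockwise from north.

278°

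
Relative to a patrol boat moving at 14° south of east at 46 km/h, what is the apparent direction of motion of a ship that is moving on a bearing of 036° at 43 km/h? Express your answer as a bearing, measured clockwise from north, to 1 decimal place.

337.1°

Taking east as x and north as y: ship velocity = (25.275, 34.788) km/h; patrol boat velocity = (44.634, -11.128) km/h.
Velocity of ship relative to patrol boat = (25.275, 34.788) − (44.634, -11.128) = (-19.359, 45.916) km/h.
Bearing = atan2(-19.36, 45.92) = 337.14° clockwise from north.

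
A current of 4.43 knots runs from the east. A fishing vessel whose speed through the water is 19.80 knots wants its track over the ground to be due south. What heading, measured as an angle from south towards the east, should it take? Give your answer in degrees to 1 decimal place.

12.9°

The current pushes perpendicular to the desired track; the heading must have a component into the current equal to 4.43 knots: 19.80 sin θ = 4.43.
sin θ = 0.2237, so θ = 12.929°.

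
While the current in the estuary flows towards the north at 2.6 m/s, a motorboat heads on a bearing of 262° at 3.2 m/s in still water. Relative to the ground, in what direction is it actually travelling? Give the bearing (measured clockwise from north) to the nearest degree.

Taking east as x and north as y: velocity relative to the water = (-3.169, -0.445) m/s; the water relative to ground = (0.000, 2.600) m/s.
Velocity relative to ground = (-3.169, -0.445) + (0.000, 2.600) = (-3.169, 2.155) m/s.
Bearing = atan2(-3.17, 2.15) = 304.21° clockwise from north.

304°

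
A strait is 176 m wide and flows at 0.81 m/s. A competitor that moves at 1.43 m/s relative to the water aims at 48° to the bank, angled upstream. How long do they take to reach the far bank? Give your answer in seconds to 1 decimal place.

165.6 s

The component of the competitor's velocity perpendicular to the bank is 1.43 × sin 48° = 1.063 m/s.
The current is parallel to the bank, so it does not affect the crossing time.
Time = 176 / 1.063 = 165.616 s.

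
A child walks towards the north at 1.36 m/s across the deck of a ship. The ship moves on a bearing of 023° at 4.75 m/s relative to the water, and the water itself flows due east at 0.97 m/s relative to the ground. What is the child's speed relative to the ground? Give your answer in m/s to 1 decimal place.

In east/north components (m/s): child relative to ship = (0.000, 1.360); ship relative to water = (1.856, 4.372); water relative to ground = (0.970, 0.000).
Sum = (2.826, 5.732) m/s.
Speed = |(2.826, 5.732)| = 6.391 m/s.

6.4 m/s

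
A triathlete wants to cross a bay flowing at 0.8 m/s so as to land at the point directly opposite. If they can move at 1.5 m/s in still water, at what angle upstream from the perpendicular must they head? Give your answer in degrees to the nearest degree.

32°

To cancel the current, the upstream component of the triathlete's velocity must equal the flow: 1.5 sin θ = 0.8.
sin θ = 0.8 / 1.5 = 0.5333.
θ = arcsin(0.5333) = 32.231°.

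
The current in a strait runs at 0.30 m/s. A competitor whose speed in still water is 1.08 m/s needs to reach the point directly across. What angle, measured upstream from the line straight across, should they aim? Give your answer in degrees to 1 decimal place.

To cancel the current, the upstream component of the competitor's velocity must equal the flow: 1.08 sin θ = 0.30.
sin θ = 0.30 / 1.08 = 0.2778.
θ = arcsin(0.2778) = 16.128°.

16.1°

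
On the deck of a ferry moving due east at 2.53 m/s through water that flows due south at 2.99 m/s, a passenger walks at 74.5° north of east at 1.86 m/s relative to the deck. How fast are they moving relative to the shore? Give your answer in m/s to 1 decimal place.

In east/north components (m/s): passenger relative to ferry = (0.497, 1.792); ferry relative to water = (2.530, 0.000); water relative to ground = (0.000, -2.990).
Sum = (3.027, -1.198) m/s.
Speed = |(3.027, -1.198)| = 3.255 m/s.

3.3 m/s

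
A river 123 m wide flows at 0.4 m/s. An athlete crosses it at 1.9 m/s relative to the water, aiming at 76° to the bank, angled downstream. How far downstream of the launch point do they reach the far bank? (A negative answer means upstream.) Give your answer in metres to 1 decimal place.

Perpendicular speed = 1.844 m/s; crossing time = 123 / 1.844 = 66.719 s.
Net downstream speed = 0.860 m/s.
Drift = 0.860 × 66.719 = 57.355 m (downstream).

57.4 m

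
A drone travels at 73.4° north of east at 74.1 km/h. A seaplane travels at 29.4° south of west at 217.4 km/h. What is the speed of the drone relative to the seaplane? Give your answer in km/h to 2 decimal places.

275.55 km/h

Taking east as x and north as y: drone velocity = (21.170, 71.012) km/h; seaplane velocity = (-189.402, -106.722) km/h.
Velocity of drone relative to seaplane = (21.170, 71.012) − (-189.402, -106.722) = (210.571, 177.734) km/h.
Magnitude = |(210.571, 177.734)| = 275.554 km/h.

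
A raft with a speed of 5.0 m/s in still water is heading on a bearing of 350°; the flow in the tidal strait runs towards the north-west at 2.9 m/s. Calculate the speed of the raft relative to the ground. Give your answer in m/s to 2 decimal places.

7.56 m/s

Taking east as x and north as y: velocity relative to the water = (-0.868, 4.924) m/s; the water relative to ground = (-2.051, 2.051) m/s.
Velocity relative to ground = (-0.868, 4.924) + (-2.051, 2.051) = (-2.919, 6.975) m/s.
Speed = |(-2.919, 6.975)| = 7.561 m/s.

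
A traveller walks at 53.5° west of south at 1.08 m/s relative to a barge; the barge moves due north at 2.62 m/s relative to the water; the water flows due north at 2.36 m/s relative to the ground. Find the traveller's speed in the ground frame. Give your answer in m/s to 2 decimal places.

In east/north components (m/s): traveller relative to barge = (-0.868, -0.642); barge relative to water = (0.000, 2.620); water relative to ground = (0.000, 2.360).
Sum = (-0.868, 4.338) m/s.
Speed = |(-0.868, 4.338)| = 4.424 m/s.

4.42 m/s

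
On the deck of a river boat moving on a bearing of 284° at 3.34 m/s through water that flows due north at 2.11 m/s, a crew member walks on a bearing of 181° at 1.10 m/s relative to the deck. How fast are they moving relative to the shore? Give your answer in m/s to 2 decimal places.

In east/north components (m/s): crew member relative to river boat = (-0.019, -1.100); river boat relative to water = (-3.241, 0.808); water relative to ground = (0.000, 2.110).
Sum = (-3.260, 1.818) m/s.
Speed = |(-3.260, 1.818)| = 3.733 m/s.

3.73 m/s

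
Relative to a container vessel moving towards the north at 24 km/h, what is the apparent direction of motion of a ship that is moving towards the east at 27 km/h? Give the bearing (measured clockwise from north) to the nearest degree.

132°

Taking east as x and north as y: ship velocity = (27.000, 0.000) km/h; container vessel velocity = (0.000, 24.000) km/h.
Velocity of ship relative to container vessel = (27.000, 0.000) − (0.000, 24.000) = (27.000, -24.000) km/h.
Bearing = atan2(27.00, -24.00) = 131.63° clockwise from north.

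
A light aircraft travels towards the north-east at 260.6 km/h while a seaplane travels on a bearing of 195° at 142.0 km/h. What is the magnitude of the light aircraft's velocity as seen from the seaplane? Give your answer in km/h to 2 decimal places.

390.09 km/h

Taking east as x and north as y: light aircraft velocity = (184.272, 184.272) km/h; seaplane velocity = (-36.752, -137.161) km/h.
Velocity of light aircraft relative to seaplane = (184.272, 184.272) − (-36.752, -137.161) = (221.024, 321.433) km/h.
Magnitude = |(221.024, 321.433)| = 390.091 km/h.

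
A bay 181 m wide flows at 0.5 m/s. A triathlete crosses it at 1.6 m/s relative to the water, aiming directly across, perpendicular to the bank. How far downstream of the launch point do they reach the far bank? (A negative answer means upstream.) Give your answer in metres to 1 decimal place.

Perpendicular speed = 1.600 m/s; crossing time = 181 / 1.600 = 113.125 s.
Net downstream speed = 0.500 m/s.
Drift = 0.500 × 113.125 = 56.562 m (downstream).

56.6 m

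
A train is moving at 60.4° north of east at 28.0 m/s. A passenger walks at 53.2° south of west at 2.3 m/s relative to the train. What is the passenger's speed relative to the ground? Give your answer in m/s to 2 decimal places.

25.72 m/s

Taking east as x and north as y: train velocity = (13.830, 24.346) m/s; passenger velocity relative to train = (-1.378, -1.842) m/s.
Velocity relative to ground = (13.830, 24.346) + (-1.378, -1.842) = (12.453, 22.504) m/s.
Speed = |(12.453, 22.504)| = 25.720 m/s.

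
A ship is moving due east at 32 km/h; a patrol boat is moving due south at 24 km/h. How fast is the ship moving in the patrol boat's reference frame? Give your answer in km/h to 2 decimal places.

40.00 km/h

Taking east as x and north as y: ship velocity = (32.000, 0.000) km/h; patrol boat velocity = (0.000, -24.000) km/h.
Velocity of ship relative to patrol boat = (32.000, 0.000) − (0.000, -24.000) = (32.000, 24.000) km/h.
Magnitude = |(32.000, 24.000)| = 40.000 km/h.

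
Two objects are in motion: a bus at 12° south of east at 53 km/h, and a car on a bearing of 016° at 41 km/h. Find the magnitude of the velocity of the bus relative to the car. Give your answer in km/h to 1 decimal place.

Taking east as x and north as y: bus velocity = (51.842, -11.019) km/h; car velocity = (11.301, 39.412) km/h.
Velocity of bus relative to car = (51.842, -11.019) − (11.301, 39.412) = (40.541, -50.431) km/h.
Magnitude = |(40.541, -50.431)| = 64.706 km/h.

64.7 km/h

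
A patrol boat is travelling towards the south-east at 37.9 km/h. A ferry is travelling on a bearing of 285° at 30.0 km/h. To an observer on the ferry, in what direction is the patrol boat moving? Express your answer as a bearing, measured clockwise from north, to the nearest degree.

Taking east as x and north as y: patrol boat velocity = (26.799, -26.799) km/h; ferry velocity = (-28.978, 7.765) km/h.
Velocity of patrol boat relative to ferry = (26.799, -26.799) − (-28.978, 7.765) = (55.777, -34.564) km/h.
Bearing = atan2(55.78, -34.56) = 121.79° clockwise from north.

122°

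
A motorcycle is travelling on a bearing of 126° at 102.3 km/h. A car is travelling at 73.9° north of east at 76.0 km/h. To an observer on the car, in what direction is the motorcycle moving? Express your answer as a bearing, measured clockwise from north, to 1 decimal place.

155.1°

Taking east as x and north as y: motorcycle velocity = (82.762, -60.130) km/h; car velocity = (21.076, 73.019) km/h.
Velocity of motorcycle relative to car = (82.762, -60.130) − (21.076, 73.019) = (61.687, -133.150) km/h.
Bearing = atan2(61.69, -133.15) = 155.14° clockwise from north.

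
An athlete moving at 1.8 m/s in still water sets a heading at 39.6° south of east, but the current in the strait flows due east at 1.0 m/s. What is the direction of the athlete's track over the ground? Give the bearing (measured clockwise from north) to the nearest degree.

116°

Taking east as x and north as y: velocity relative to the water = (1.387, -1.147) m/s; the water relative to ground = (1.000, 0.000) m/s.
Velocity relative to ground = (1.387, -1.147) + (1.000, 0.000) = (2.387, -1.147) m/s.
Bearing = atan2(2.39, -1.15) = 115.67° clockwise from north.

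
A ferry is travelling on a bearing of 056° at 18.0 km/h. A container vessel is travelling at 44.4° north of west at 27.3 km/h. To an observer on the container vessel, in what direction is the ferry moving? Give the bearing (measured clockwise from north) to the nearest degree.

105°

Taking east as x and north as y: ferry velocity = (14.923, 10.065) km/h; container vessel velocity = (-19.505, 19.101) km/h.
Velocity of ferry relative to container vessel = (14.923, 10.065) − (-19.505, 19.101) = (34.428, -9.035) km/h.
Bearing = atan2(34.43, -9.04) = 104.71° clockwise from north.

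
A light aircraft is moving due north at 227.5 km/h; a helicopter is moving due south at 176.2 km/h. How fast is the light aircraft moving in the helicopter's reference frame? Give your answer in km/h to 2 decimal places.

Taking east as x and north as y: light aircraft velocity = (0.000, 227.500) km/h; helicopter velocity = (0.000, -176.200) km/h.
Velocity of light aircraft relative to helicopter = (0.000, 227.500) − (0.000, -176.200) = (0.000, 403.700) km/h.
Magnitude = |(0.000, 403.700)| = 403.700 km/h.

403.70 km/h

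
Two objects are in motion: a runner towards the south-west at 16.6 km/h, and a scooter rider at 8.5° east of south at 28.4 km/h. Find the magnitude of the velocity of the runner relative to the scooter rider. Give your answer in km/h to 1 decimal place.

Taking east as x and north as y: runner velocity = (-11.738, -11.738) km/h; scooter rider velocity = (4.198, -28.088) km/h.
Velocity of runner relative to scooter rider = (-11.738, -11.738) − (4.198, -28.088) = (-15.936, 16.350) km/h.
Magnitude = |(-15.936, 16.350)| = 22.831 km/h.

22.8 km/h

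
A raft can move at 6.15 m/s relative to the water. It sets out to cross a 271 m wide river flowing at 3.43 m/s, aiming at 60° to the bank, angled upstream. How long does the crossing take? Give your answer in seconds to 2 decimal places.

The component of the raft's velocity perpendicular to the bank is 6.15 × sin 60° = 5.326 m/s.
The current is parallel to the bank, so it does not affect the crossing time.
Time = 271 / 5.326 = 50.882 s.

50.88 s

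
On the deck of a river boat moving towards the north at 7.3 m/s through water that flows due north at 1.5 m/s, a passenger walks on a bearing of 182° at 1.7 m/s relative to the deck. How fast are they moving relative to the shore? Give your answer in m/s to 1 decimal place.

In east/north components (m/s): passenger relative to river boat = (-0.059, -1.699); river boat relative to water = (0.000, 7.300); water relative to ground = (0.000, 1.500).
Sum = (-0.059, 7.101) m/s.
Speed = |(-0.059, 7.101)| = 7.101 m/s.

7.1 m/s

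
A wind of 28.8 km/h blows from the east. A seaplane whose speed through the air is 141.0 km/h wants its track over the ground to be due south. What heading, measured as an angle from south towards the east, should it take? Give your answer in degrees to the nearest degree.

12°

The wind pushes perpendicular to the desired track; the heading must have a component into the wind equal to 28.8 km/h: 141.0 sin θ = 28.8.
sin θ = 0.2043, so θ = 11.786°.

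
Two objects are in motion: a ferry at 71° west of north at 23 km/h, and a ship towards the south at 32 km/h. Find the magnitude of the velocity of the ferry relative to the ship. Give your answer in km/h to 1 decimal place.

Taking east as x and north as y: ferry velocity = (-21.747, 7.488) km/h; ship velocity = (0.000, -32.000) km/h.
Velocity of ferry relative to ship = (-21.747, 7.488) − (0.000, -32.000) = (-21.747, 39.488) km/h.
Magnitude = |(-21.747, 39.488)| = 45.080 km/h.

45.1 km/h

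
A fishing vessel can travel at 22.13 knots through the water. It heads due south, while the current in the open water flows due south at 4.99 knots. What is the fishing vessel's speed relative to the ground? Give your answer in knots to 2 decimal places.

Taking east as x and north as y: velocity relative to the water = (0.000, -22.130) knots; the water relative to ground = (0.000, -4.990) knots.
Velocity relative to ground = (0.000, -22.130) + (0.000, -4.990) = (0.000, -27.120) knots.
Speed = |(0.000, -27.120)| = 27.120 knots.

27.12 knots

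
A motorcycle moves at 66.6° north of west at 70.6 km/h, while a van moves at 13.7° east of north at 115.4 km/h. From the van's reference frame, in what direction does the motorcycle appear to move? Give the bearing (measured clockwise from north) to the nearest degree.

229°

Taking east as x and north as y: motorcycle velocity = (-28.039, 64.793) km/h; van velocity = (27.331, 112.117) km/h.
Velocity of motorcycle relative to van = (-28.039, 64.793) − (27.331, 112.117) = (-55.370, -47.323) km/h.
Bearing = atan2(-55.37, -47.32) = 229.48° clockwise from north.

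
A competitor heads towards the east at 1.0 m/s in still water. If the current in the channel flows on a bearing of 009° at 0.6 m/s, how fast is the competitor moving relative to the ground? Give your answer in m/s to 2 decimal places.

Taking east as x and north as y: velocity relative to the water = (1.000, 0.000) m/s; the water relative to ground = (0.094, 0.593) m/s.
Velocity relative to ground = (1.000, 0.000) + (0.094, 0.593) = (1.094, 0.593) m/s.
Speed = |(1.094, 0.593)| = 1.244 m/s.

1.24 m/s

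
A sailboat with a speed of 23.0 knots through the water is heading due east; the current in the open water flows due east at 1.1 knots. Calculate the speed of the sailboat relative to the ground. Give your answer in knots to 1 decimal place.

Taking east as x and north as y: velocity relative to the water = (23.000, 0.000) knots; the water relative to ground = (1.100, 0.000) knots.
Velocity relative to ground = (23.000, 0.000) + (1.100, 0.000) = (24.100, 0.000) knots.
Speed = |(24.100, 0.000)| = 24.100 knots.

24.1 knots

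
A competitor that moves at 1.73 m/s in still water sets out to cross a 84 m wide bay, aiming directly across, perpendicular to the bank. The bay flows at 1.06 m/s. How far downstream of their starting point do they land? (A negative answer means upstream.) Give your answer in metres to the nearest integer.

51 m

Perpendicular speed = 1.730 m/s; crossing time = 84 / 1.730 = 48.555 s.
Net downstream speed = 1.060 m/s.
Drift = 1.060 × 48.555 = 51.468 m (downstream).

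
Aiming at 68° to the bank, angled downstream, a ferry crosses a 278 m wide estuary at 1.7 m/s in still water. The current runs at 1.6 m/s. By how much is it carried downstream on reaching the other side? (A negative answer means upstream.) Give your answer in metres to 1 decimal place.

394.5 m

Perpendicular speed = 1.576 m/s; crossing time = 278 / 1.576 = 176.372 s.
Net downstream speed = 2.237 m/s.
Drift = 2.237 × 176.372 = 394.515 m (downstream).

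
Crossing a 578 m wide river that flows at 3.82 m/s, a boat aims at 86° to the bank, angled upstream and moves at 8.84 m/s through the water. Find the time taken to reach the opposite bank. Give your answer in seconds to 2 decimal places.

65.54 s

The component of the boat's velocity perpendicular to the bank is 8.84 × sin 86° = 8.818 m/s.
The flow acts along the bank and has no component across it.
Time = 578 / 8.818 = 65.544 s.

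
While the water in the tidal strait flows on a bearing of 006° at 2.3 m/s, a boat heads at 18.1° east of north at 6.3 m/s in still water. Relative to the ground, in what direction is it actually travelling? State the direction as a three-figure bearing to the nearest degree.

015°

Taking east as x and north as y: velocity relative to the water = (1.957, 5.988) m/s; the water relative to ground = (0.240, 2.287) m/s.
Velocity relative to ground = (1.957, 5.988) + (0.240, 2.287) = (2.198, 8.276) m/s.
Bearing = atan2(2.20, 8.28) = 14.87° clockwise from north.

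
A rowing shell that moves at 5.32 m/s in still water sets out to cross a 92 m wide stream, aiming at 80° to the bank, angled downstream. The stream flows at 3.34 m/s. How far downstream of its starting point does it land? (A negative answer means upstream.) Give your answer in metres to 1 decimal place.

74.9 m

Perpendicular speed = 5.239 m/s; crossing time = 92 / 5.239 = 17.560 s.
Net downstream speed = 4.264 m/s.
Drift = 4.264 × 17.560 = 74.873 m (downstream).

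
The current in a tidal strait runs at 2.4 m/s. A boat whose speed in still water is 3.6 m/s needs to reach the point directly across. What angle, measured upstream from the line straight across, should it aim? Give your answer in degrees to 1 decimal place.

To cancel the current, the upstream component of the boat's velocity must equal the flow: 3.6 sin θ = 2.4.
sin θ = 2.4 / 3.6 = 0.6667.
θ = arcsin(0.6667) = 41.810°.

41.8°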